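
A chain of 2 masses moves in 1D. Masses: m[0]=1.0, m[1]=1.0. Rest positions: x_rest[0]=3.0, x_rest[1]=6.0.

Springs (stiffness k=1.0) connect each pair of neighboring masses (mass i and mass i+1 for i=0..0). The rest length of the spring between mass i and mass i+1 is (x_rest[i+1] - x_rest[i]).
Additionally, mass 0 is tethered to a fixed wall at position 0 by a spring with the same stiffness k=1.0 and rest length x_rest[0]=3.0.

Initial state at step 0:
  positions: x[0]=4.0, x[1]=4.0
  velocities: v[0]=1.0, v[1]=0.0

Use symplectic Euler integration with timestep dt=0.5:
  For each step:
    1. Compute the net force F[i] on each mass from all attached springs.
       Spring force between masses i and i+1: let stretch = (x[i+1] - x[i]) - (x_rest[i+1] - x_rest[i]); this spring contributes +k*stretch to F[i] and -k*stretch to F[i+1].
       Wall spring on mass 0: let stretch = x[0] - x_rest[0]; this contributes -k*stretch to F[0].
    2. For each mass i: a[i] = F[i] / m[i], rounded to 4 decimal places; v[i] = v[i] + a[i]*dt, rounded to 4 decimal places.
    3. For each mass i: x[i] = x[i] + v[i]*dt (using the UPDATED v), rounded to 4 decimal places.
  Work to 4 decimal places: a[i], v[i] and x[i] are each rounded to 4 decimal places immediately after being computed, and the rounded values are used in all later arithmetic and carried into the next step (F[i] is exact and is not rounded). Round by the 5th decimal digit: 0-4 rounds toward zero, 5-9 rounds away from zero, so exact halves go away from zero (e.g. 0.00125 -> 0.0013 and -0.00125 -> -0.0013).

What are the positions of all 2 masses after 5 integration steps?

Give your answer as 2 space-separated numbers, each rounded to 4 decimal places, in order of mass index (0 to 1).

Step 0: x=[4.0000 4.0000] v=[1.0000 0.0000]
Step 1: x=[3.5000 4.7500] v=[-1.0000 1.5000]
Step 2: x=[2.4375 5.9375] v=[-2.1250 2.3750]
Step 3: x=[1.6406 7.0000] v=[-1.5938 2.1250]
Step 4: x=[1.7734 7.4727] v=[0.2656 0.9453]
Step 5: x=[2.8877 7.2705] v=[2.2286 -0.4044]

Answer: 2.8877 7.2705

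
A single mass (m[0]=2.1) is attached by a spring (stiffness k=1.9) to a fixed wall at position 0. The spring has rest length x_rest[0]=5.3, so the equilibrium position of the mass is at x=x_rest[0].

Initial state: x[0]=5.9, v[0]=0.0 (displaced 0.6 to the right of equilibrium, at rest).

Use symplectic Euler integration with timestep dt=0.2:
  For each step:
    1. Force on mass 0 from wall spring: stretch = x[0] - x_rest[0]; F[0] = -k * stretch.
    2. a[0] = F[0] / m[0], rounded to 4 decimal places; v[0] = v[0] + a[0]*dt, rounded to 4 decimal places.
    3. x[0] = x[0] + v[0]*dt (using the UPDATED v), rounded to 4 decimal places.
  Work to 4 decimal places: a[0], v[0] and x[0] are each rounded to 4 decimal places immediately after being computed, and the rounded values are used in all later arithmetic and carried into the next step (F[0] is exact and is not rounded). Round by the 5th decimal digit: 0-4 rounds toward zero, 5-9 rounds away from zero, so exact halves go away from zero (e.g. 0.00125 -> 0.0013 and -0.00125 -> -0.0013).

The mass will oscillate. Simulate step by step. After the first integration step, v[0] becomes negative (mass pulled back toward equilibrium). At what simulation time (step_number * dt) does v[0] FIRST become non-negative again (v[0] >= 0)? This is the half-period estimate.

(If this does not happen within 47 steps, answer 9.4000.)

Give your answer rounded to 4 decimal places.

Step 0: x=[5.9000] v=[0.0000]
Step 1: x=[5.8783] v=[-0.1086]
Step 2: x=[5.8357] v=[-0.2132]
Step 3: x=[5.7737] v=[-0.3101]
Step 4: x=[5.6945] v=[-0.3958]
Step 5: x=[5.6011] v=[-0.4672]
Step 6: x=[5.4968] v=[-0.5217]
Step 7: x=[5.3853] v=[-0.5573]
Step 8: x=[5.2708] v=[-0.5727]
Step 9: x=[5.1573] v=[-0.5674]
Step 10: x=[5.0490] v=[-0.5416]
Step 11: x=[4.9498] v=[-0.4962]
Step 12: x=[4.8632] v=[-0.4328]
Step 13: x=[4.7924] v=[-0.3538]
Step 14: x=[4.7400] v=[-0.2619]
Step 15: x=[4.7079] v=[-0.1606]
Step 16: x=[4.6972] v=[-0.0535]
Step 17: x=[4.7083] v=[0.0556]
First v>=0 after going negative at step 17, time=3.4000

Answer: 3.4000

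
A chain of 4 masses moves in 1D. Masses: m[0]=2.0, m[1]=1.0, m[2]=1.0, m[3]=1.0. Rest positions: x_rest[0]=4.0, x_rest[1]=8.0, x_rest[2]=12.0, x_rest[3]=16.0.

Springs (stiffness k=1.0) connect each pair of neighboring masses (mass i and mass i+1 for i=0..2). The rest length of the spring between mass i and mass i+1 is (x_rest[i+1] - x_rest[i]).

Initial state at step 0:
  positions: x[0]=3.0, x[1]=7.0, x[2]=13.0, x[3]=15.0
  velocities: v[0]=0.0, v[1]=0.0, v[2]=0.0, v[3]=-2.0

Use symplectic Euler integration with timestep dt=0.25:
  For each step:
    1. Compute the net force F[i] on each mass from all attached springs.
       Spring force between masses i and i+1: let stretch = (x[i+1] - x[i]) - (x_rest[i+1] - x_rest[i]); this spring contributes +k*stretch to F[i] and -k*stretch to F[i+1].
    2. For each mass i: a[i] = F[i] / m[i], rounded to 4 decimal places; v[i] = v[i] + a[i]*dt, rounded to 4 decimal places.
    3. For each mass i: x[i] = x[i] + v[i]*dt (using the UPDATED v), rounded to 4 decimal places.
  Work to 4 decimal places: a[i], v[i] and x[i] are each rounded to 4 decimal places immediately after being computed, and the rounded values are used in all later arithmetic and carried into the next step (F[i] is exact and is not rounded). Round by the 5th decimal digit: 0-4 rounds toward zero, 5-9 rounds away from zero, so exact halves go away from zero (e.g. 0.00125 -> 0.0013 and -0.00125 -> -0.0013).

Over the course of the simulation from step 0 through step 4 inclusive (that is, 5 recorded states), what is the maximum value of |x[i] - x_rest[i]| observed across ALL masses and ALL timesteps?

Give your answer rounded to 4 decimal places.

Answer: 1.7820

Derivation:
Step 0: x=[3.0000 7.0000 13.0000 15.0000] v=[0.0000 0.0000 0.0000 -2.0000]
Step 1: x=[3.0000 7.1250 12.7500 14.6250] v=[0.0000 0.5000 -1.0000 -1.5000]
Step 2: x=[3.0039 7.3438 12.2656 14.3828] v=[0.0156 0.8750 -1.9375 -0.9688]
Step 3: x=[3.0184 7.5989 11.6059 14.2583] v=[0.0581 1.0205 -2.6387 -0.4981]
Step 4: x=[3.0511 7.8182 10.8616 14.2180] v=[0.1307 0.8771 -2.9774 -0.1612]
Max displacement = 1.7820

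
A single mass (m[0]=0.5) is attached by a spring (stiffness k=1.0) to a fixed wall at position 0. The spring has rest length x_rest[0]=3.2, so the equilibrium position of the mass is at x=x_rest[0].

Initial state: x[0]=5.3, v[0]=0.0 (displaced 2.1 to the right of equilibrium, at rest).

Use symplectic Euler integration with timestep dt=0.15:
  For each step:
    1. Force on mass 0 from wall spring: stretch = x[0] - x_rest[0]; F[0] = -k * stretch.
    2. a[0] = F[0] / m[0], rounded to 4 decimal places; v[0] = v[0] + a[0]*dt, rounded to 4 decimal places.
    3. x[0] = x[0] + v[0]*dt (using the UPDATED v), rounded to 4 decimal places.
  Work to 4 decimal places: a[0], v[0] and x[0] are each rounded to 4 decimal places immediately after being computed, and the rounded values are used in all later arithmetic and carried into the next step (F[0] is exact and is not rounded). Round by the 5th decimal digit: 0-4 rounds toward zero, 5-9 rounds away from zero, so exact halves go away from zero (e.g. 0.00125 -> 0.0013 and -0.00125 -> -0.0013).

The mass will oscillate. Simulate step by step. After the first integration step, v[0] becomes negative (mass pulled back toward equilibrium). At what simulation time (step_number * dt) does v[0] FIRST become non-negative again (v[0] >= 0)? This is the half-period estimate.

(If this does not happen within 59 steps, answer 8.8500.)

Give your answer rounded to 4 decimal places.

Answer: 2.2500

Derivation:
Step 0: x=[5.3000] v=[0.0000]
Step 1: x=[5.2055] v=[-0.6300]
Step 2: x=[5.0207] v=[-1.2317]
Step 3: x=[4.7540] v=[-1.7779]
Step 4: x=[4.4174] v=[-2.2441]
Step 5: x=[4.0260] v=[-2.6093]
Step 6: x=[3.5974] v=[-2.8571]
Step 7: x=[3.1510] v=[-2.9763]
Step 8: x=[2.7068] v=[-2.9616]
Step 9: x=[2.2848] v=[-2.8136]
Step 10: x=[1.9040] v=[-2.5390]
Step 11: x=[1.5815] v=[-2.1502]
Step 12: x=[1.3318] v=[-1.6647]
Step 13: x=[1.1662] v=[-1.1042]
Step 14: x=[1.0921] v=[-0.4941]
Step 15: x=[1.1128] v=[0.1383]
First v>=0 after going negative at step 15, time=2.2500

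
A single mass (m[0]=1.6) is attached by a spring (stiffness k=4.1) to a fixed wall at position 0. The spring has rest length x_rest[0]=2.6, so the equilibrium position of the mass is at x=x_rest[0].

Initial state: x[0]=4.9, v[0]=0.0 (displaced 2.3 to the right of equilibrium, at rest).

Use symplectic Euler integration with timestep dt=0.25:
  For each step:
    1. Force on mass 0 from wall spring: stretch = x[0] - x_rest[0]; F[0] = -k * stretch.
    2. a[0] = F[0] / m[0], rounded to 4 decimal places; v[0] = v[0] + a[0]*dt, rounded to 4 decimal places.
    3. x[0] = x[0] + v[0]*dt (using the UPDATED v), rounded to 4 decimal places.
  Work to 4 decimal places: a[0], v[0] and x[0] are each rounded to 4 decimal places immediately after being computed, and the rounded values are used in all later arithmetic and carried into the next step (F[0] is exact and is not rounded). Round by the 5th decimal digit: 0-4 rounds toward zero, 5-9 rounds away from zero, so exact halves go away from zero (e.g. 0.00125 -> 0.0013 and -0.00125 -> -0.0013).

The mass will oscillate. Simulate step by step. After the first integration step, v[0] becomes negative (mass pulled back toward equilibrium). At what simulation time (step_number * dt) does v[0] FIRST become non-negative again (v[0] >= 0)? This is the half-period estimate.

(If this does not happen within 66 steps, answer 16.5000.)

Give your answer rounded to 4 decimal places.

Step 0: x=[4.9000] v=[0.0000]
Step 1: x=[4.5316] v=[-1.4735]
Step 2: x=[3.8539] v=[-2.7109]
Step 3: x=[2.9754] v=[-3.5142]
Step 4: x=[2.0367] v=[-3.7547]
Step 5: x=[1.1883] v=[-3.3938]
Step 6: x=[0.5660] v=[-2.4894]
Step 7: x=[0.2694] v=[-1.1864]
Step 8: x=[0.3461] v=[0.3067]
First v>=0 after going negative at step 8, time=2.0000

Answer: 2.0000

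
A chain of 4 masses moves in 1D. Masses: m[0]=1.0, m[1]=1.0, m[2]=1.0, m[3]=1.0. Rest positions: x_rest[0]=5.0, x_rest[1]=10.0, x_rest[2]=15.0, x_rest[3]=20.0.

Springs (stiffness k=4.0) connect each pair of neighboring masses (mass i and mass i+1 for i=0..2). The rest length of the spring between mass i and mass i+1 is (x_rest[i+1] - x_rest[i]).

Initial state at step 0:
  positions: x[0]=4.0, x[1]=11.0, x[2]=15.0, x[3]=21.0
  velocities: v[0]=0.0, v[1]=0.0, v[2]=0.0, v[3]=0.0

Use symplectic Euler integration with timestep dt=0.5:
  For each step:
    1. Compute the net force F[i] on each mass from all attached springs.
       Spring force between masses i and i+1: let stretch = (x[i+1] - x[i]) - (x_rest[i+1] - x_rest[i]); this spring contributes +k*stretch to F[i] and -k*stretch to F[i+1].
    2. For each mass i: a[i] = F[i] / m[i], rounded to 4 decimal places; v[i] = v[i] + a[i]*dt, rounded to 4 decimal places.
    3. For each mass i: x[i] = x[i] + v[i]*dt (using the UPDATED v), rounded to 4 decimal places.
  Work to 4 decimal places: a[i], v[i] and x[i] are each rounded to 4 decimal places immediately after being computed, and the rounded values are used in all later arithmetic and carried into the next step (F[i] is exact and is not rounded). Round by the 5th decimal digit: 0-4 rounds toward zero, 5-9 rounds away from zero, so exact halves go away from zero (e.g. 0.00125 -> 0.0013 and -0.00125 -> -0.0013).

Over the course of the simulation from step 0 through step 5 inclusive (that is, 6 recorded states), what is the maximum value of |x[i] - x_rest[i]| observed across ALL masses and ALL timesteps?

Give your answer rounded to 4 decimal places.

Answer: 2.0000

Derivation:
Step 0: x=[4.0000 11.0000 15.0000 21.0000] v=[0.0000 0.0000 0.0000 0.0000]
Step 1: x=[6.0000 8.0000 17.0000 20.0000] v=[4.0000 -6.0000 4.0000 -2.0000]
Step 2: x=[5.0000 12.0000 13.0000 21.0000] v=[-2.0000 8.0000 -8.0000 2.0000]
Step 3: x=[6.0000 10.0000 16.0000 19.0000] v=[2.0000 -4.0000 6.0000 -4.0000]
Step 4: x=[6.0000 10.0000 16.0000 19.0000] v=[0.0000 0.0000 0.0000 0.0000]
Step 5: x=[5.0000 12.0000 13.0000 21.0000] v=[-2.0000 4.0000 -6.0000 4.0000]
Max displacement = 2.0000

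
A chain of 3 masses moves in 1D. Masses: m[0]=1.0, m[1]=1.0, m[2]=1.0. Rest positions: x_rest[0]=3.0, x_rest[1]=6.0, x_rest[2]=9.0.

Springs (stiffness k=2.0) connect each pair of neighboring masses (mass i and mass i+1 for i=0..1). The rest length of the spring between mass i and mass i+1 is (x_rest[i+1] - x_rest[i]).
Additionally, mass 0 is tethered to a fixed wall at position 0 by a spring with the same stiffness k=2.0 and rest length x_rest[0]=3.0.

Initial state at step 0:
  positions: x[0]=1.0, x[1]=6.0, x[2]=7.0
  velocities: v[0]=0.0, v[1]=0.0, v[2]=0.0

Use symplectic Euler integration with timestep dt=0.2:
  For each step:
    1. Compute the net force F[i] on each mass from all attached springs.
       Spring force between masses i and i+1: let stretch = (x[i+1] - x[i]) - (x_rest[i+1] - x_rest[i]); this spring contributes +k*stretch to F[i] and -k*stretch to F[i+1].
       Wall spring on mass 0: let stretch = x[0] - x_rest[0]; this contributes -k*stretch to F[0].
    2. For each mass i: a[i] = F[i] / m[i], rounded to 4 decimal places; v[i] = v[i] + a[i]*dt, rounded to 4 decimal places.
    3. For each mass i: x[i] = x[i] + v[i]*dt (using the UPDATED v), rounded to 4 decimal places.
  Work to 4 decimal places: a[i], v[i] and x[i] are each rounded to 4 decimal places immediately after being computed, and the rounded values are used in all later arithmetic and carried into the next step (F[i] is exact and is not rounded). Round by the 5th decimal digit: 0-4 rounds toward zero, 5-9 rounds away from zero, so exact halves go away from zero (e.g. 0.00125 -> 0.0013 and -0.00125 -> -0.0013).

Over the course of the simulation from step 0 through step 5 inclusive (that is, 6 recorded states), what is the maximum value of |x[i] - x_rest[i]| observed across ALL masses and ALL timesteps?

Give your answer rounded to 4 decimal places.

Step 0: x=[1.0000 6.0000 7.0000] v=[0.0000 0.0000 0.0000]
Step 1: x=[1.3200 5.6800 7.1600] v=[1.6000 -1.6000 0.8000]
Step 2: x=[1.8832 5.1296 7.4416] v=[2.8160 -2.7520 1.4080]
Step 3: x=[2.5555 4.5044 7.7782] v=[3.3613 -3.1258 1.6832]
Step 4: x=[3.1792 3.9852 8.0929] v=[3.1187 -2.5958 1.5737]
Step 5: x=[3.6131 3.7302 8.3190] v=[2.1694 -1.2751 1.1306]
Max displacement = 2.2698

Answer: 2.2698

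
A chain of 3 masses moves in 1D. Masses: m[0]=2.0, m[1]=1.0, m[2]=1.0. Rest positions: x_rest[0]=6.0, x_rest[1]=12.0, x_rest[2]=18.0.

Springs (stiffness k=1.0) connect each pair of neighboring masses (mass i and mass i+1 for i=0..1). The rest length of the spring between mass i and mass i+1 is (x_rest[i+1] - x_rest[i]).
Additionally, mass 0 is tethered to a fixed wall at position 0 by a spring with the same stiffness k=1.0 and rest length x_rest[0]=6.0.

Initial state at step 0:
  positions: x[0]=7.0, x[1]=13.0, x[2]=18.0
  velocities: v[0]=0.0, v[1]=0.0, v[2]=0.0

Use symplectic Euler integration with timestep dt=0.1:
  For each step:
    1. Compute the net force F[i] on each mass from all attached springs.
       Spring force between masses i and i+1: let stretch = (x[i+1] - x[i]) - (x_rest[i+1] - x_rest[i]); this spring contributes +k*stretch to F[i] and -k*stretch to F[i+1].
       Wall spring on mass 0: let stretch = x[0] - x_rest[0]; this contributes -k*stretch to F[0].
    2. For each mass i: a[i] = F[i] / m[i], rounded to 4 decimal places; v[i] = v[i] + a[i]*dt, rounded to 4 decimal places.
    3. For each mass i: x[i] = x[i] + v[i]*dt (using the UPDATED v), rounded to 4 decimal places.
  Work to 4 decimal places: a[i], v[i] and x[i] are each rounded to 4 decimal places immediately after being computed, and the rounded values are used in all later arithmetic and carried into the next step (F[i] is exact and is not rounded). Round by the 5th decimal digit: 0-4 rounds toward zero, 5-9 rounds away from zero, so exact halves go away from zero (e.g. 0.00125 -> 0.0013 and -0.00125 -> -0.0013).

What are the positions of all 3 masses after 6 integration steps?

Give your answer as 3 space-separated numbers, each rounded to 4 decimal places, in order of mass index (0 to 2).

Answer: 6.8951 12.8070 18.1964

Derivation:
Step 0: x=[7.0000 13.0000 18.0000] v=[0.0000 0.0000 0.0000]
Step 1: x=[6.9950 12.9900 18.0100] v=[-0.0500 -0.1000 0.1000]
Step 2: x=[6.9850 12.9703 18.0298] v=[-0.1000 -0.1975 0.1980]
Step 3: x=[6.9700 12.9413 18.0590] v=[-0.1500 -0.2901 0.2921]
Step 4: x=[6.9500 12.9038 18.0970] v=[-0.1999 -0.3755 0.3803]
Step 5: x=[6.9250 12.8586 18.1431] v=[-0.2497 -0.4516 0.4610]
Step 6: x=[6.8951 12.8070 18.1964] v=[-0.2993 -0.5165 0.5326]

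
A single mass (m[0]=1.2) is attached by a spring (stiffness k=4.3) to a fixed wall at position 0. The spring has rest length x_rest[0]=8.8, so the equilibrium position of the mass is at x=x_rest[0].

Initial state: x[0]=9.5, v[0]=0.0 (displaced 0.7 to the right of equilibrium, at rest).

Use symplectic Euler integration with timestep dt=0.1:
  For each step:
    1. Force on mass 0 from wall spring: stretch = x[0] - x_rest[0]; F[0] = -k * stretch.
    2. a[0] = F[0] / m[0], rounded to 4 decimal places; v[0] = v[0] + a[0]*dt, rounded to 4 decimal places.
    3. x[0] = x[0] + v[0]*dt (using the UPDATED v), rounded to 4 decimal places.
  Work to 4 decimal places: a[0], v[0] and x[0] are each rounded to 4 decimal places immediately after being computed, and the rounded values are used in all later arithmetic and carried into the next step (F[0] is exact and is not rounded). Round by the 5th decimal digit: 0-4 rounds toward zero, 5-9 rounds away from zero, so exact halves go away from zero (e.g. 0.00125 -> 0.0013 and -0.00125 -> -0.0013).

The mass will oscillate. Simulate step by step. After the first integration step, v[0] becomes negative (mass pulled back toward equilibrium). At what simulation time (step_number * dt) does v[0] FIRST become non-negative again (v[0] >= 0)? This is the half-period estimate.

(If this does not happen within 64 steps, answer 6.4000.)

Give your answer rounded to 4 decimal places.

Answer: 1.7000

Derivation:
Step 0: x=[9.5000] v=[0.0000]
Step 1: x=[9.4749] v=[-0.2508]
Step 2: x=[9.4256] v=[-0.4926]
Step 3: x=[9.3539] v=[-0.7168]
Step 4: x=[9.2624] v=[-0.9153]
Step 5: x=[9.1543] v=[-1.0810]
Step 6: x=[9.0335] v=[-1.2080]
Step 7: x=[8.9043] v=[-1.2917]
Step 8: x=[8.7714] v=[-1.3291]
Step 9: x=[8.6395] v=[-1.3189]
Step 10: x=[8.5134] v=[-1.2614]
Step 11: x=[8.3975] v=[-1.1587]
Step 12: x=[8.2961] v=[-1.0145]
Step 13: x=[8.2127] v=[-0.8339]
Step 14: x=[8.1504] v=[-0.6235]
Step 15: x=[8.1113] v=[-0.3907]
Step 16: x=[8.0969] v=[-0.1439]
Step 17: x=[8.1077] v=[0.1080]
First v>=0 after going negative at step 17, time=1.7000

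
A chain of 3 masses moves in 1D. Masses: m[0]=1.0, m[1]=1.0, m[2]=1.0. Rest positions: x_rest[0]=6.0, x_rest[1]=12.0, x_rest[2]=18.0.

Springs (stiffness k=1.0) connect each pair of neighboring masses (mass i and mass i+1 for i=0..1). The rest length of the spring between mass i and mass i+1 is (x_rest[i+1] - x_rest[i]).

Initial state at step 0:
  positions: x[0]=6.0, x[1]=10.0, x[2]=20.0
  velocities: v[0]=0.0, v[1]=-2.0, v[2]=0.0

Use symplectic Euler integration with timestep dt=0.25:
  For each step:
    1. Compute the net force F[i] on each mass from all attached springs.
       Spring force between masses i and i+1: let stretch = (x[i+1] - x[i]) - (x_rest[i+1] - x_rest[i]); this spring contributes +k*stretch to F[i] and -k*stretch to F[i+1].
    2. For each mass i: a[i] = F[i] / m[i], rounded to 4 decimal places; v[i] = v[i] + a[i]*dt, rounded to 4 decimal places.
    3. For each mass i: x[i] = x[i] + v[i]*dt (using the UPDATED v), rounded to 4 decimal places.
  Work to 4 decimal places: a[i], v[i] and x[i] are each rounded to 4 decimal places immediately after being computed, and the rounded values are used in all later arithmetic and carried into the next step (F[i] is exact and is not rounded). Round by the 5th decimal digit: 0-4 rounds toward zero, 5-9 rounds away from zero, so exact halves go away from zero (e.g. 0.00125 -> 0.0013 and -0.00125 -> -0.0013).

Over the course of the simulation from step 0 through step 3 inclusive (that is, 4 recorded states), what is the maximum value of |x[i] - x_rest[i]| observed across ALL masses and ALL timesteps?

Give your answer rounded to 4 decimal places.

Step 0: x=[6.0000 10.0000 20.0000] v=[0.0000 -2.0000 0.0000]
Step 1: x=[5.8750 9.8750 19.7500] v=[-0.5000 -0.5000 -1.0000]
Step 2: x=[5.6250 10.1172 19.2578] v=[-1.0000 0.9688 -1.9688]
Step 3: x=[5.2808 10.6499 18.5693] v=[-1.3770 2.1309 -2.7540]
Max displacement = 2.1250

Answer: 2.1250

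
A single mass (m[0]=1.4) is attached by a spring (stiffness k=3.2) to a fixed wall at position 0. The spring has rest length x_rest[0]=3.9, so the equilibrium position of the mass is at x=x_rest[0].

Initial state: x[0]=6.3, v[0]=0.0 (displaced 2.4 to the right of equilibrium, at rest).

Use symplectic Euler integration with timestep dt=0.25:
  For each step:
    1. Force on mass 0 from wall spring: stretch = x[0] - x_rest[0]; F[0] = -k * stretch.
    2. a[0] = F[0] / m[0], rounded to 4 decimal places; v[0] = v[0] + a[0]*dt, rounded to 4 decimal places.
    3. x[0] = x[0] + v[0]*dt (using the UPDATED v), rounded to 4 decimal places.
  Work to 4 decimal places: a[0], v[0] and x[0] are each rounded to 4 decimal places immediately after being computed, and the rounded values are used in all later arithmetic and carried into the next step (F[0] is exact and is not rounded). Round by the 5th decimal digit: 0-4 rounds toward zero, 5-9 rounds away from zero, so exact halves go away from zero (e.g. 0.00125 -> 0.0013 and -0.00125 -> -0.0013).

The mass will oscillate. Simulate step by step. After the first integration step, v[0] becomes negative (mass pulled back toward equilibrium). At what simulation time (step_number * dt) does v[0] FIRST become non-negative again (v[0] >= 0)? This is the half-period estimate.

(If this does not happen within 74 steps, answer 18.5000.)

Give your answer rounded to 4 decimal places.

Answer: 2.2500

Derivation:
Step 0: x=[6.3000] v=[0.0000]
Step 1: x=[5.9572] v=[-1.3714]
Step 2: x=[5.3205] v=[-2.5470]
Step 3: x=[4.4808] v=[-3.3587]
Step 4: x=[3.5582] v=[-3.6906]
Step 5: x=[2.6844] v=[-3.4953]
Step 6: x=[1.9842] v=[-2.8007]
Step 7: x=[1.5577] v=[-1.7060]
Step 8: x=[1.4658] v=[-0.3676]
Step 9: x=[1.7217] v=[1.0234]
First v>=0 after going negative at step 9, time=2.2500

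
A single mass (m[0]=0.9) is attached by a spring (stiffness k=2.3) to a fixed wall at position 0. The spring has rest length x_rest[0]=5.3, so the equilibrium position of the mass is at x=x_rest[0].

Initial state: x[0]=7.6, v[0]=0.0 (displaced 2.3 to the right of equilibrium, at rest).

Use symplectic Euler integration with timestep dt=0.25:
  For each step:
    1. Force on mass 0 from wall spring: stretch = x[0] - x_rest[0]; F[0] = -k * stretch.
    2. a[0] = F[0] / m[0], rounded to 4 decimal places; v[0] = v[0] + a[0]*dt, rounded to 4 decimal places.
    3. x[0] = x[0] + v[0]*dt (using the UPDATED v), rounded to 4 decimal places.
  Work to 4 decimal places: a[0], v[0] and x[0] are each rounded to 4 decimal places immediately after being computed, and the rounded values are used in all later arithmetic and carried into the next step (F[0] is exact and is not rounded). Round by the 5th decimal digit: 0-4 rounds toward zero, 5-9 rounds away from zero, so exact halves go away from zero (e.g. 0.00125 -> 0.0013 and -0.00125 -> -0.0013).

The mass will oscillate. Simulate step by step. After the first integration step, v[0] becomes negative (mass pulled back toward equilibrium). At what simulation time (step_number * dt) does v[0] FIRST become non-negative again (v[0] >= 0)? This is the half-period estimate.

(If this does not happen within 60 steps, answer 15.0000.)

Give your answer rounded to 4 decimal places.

Step 0: x=[7.6000] v=[0.0000]
Step 1: x=[7.2326] v=[-1.4695]
Step 2: x=[6.5566] v=[-2.7042]
Step 3: x=[5.6799] v=[-3.5070]
Step 4: x=[4.7425] v=[-3.7497]
Step 5: x=[3.8941] v=[-3.3935]
Step 6: x=[3.2703] v=[-2.4953]
Step 7: x=[2.9707] v=[-1.1986]
Step 8: x=[3.0431] v=[0.2896]
First v>=0 after going negative at step 8, time=2.0000

Answer: 2.0000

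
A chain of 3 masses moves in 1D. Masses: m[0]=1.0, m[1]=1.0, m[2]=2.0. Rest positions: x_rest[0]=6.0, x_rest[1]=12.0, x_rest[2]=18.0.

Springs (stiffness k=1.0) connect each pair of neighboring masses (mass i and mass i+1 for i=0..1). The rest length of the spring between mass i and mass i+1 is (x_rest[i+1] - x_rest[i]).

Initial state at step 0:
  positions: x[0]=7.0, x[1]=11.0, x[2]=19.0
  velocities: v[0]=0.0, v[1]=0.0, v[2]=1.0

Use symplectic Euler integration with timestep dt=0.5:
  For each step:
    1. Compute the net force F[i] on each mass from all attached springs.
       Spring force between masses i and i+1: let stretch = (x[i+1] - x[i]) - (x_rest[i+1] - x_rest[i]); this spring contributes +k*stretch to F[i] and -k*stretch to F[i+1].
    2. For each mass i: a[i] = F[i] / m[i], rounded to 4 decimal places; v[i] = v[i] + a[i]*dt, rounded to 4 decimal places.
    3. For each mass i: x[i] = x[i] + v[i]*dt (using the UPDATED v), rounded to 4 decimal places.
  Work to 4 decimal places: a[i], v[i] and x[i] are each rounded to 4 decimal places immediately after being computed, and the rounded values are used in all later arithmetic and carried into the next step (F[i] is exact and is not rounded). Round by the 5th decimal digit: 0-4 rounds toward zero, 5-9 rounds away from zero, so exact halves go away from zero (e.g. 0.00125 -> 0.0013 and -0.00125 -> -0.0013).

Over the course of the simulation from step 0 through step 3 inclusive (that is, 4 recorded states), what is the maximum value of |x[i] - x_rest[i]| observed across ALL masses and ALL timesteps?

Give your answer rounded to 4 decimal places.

Step 0: x=[7.0000 11.0000 19.0000] v=[0.0000 0.0000 1.0000]
Step 1: x=[6.5000 12.0000 19.2500] v=[-1.0000 2.0000 0.5000]
Step 2: x=[5.8750 13.4375 19.3438] v=[-1.2500 2.8750 0.1875]
Step 3: x=[5.6406 14.4610 19.4493] v=[-0.4688 2.0469 0.2110]
Max displacement = 2.4610

Answer: 2.4610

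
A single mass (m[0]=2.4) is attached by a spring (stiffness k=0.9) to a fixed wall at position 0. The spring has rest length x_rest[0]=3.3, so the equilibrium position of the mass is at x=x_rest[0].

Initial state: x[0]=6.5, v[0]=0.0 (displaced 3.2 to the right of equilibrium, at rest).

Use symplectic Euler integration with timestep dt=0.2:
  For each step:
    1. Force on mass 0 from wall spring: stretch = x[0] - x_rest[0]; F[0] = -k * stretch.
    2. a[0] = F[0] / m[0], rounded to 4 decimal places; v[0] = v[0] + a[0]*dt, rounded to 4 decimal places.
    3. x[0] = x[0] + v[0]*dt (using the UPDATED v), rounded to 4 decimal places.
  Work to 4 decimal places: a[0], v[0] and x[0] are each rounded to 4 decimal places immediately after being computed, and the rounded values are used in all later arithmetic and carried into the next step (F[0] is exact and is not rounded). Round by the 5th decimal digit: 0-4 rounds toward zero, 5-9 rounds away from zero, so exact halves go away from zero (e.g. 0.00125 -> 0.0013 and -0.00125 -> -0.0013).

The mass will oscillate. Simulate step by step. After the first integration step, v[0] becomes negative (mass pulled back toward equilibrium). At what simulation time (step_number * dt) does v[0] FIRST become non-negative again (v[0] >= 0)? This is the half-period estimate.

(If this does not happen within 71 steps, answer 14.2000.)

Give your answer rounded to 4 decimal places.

Step 0: x=[6.5000] v=[0.0000]
Step 1: x=[6.4520] v=[-0.2400]
Step 2: x=[6.3567] v=[-0.4764]
Step 3: x=[6.2156] v=[-0.7057]
Step 4: x=[6.0307] v=[-0.9244]
Step 5: x=[5.8049] v=[-1.1292]
Step 6: x=[5.5415] v=[-1.3171]
Step 7: x=[5.2445] v=[-1.4852]
Step 8: x=[4.9183] v=[-1.6310]
Step 9: x=[4.5678] v=[-1.7524]
Step 10: x=[4.1983] v=[-1.8475]
Step 11: x=[3.8153] v=[-1.9149]
Step 12: x=[3.4246] v=[-1.9535]
Step 13: x=[3.0320] v=[-1.9628]
Step 14: x=[2.6435] v=[-1.9427]
Step 15: x=[2.2648] v=[-1.8935]
Step 16: x=[1.9016] v=[-1.8159]
Step 17: x=[1.5594] v=[-1.7110]
Step 18: x=[1.2433] v=[-1.5805]
Step 19: x=[0.9581] v=[-1.4262]
Step 20: x=[0.7080] v=[-1.2506]
Step 21: x=[0.4968] v=[-1.0562]
Step 22: x=[0.3276] v=[-0.8460]
Step 23: x=[0.2030] v=[-0.6231]
Step 24: x=[0.1248] v=[-0.3908]
Step 25: x=[0.0943] v=[-0.1527]
Step 26: x=[0.1118] v=[0.0877]
First v>=0 after going negative at step 26, time=5.2000

Answer: 5.2000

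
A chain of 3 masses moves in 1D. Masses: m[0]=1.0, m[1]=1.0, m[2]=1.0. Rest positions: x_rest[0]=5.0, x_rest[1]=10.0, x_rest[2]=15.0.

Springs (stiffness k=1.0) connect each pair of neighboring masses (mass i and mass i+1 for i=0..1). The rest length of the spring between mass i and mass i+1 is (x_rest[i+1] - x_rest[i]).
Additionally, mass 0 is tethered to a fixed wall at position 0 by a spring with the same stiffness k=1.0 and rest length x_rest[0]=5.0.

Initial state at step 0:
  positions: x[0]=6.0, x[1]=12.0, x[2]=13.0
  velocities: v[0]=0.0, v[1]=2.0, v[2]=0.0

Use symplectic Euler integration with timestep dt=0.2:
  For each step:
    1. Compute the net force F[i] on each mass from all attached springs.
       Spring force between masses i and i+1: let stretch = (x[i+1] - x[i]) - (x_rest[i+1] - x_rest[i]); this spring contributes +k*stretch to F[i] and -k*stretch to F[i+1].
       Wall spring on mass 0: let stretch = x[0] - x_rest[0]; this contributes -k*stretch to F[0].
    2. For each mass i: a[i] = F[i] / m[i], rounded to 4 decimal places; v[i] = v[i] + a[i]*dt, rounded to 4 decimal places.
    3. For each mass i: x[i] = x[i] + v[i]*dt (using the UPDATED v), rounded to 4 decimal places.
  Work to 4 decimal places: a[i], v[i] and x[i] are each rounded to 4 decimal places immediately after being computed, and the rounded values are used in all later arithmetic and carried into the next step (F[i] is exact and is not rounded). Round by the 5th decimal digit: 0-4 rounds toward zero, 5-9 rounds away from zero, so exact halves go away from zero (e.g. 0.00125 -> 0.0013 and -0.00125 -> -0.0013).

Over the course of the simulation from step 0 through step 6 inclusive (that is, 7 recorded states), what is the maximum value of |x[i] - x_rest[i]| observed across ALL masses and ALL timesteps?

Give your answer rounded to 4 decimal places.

Step 0: x=[6.0000 12.0000 13.0000] v=[0.0000 2.0000 0.0000]
Step 1: x=[6.0000 12.2000 13.1600] v=[0.0000 1.0000 0.8000]
Step 2: x=[6.0080 12.1904 13.4816] v=[0.0400 -0.0480 1.6080]
Step 3: x=[6.0230 11.9852 13.9516] v=[0.0749 -1.0262 2.3498]
Step 4: x=[6.0355 11.6201 14.5429] v=[0.0627 -1.8254 2.9565]
Step 5: x=[6.0300 11.1485 15.2173] v=[-0.0275 -2.3578 3.3719]
Step 6: x=[5.9880 10.6350 15.9289] v=[-0.2098 -2.5677 3.5581]
Max displacement = 2.2000

Answer: 2.2000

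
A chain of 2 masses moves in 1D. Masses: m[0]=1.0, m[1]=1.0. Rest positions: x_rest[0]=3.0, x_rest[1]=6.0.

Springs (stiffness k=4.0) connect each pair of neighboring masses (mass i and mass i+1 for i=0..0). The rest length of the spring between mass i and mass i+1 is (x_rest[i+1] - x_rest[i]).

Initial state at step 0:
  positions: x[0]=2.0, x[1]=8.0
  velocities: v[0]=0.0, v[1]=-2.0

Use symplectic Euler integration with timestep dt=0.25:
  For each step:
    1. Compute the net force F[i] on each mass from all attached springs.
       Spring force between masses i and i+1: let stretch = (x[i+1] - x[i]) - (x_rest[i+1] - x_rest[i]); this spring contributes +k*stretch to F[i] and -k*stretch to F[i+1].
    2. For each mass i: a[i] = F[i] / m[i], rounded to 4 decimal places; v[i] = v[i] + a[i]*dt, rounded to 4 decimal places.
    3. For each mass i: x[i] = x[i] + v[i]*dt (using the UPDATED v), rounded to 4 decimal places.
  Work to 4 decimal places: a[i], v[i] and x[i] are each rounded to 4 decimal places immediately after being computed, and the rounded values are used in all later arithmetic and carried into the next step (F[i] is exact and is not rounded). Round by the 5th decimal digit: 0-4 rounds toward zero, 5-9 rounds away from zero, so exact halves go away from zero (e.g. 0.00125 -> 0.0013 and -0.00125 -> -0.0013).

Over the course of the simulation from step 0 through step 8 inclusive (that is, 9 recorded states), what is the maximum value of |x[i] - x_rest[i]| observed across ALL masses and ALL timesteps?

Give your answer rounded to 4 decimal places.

Step 0: x=[2.0000 8.0000] v=[0.0000 -2.0000]
Step 1: x=[2.7500 6.7500] v=[3.0000 -5.0000]
Step 2: x=[3.7500 5.2500] v=[4.0000 -6.0000]
Step 3: x=[4.3750 4.1250] v=[2.5000 -4.5000]
Step 4: x=[4.1875 3.8125] v=[-0.7500 -1.2500]
Step 5: x=[3.1563 4.3438] v=[-4.1250 2.1250]
Step 6: x=[1.6719 5.3282] v=[-5.9375 3.9375]
Step 7: x=[0.3516 6.1485] v=[-5.2812 3.2812]
Step 8: x=[-0.2695 6.2696] v=[-2.4843 0.4843]
Max displacement = 3.2695

Answer: 3.2695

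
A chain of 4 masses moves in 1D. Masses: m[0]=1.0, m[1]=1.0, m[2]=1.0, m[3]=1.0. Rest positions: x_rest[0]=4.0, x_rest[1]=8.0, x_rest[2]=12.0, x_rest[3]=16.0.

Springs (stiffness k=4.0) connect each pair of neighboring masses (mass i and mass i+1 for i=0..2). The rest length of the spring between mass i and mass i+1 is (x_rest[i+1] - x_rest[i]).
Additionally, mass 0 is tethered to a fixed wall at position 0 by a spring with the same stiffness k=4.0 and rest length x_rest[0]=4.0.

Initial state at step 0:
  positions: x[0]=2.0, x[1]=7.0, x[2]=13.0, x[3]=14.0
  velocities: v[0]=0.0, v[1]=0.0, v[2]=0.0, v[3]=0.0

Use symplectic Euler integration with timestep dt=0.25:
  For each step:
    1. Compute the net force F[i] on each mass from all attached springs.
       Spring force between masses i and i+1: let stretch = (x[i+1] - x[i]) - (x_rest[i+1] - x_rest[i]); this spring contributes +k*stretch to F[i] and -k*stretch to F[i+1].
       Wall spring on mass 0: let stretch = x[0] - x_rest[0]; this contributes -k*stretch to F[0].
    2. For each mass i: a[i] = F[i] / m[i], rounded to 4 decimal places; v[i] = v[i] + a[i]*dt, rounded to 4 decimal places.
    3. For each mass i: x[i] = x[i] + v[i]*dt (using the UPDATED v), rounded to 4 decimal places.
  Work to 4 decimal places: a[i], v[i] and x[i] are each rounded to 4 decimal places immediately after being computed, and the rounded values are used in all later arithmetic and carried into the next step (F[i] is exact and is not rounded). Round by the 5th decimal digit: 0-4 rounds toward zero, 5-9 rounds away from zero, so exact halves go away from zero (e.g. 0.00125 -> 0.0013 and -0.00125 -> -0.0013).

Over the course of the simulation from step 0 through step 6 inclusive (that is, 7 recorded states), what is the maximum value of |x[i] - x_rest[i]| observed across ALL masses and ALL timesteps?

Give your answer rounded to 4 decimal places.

Step 0: x=[2.0000 7.0000 13.0000 14.0000] v=[0.0000 0.0000 0.0000 0.0000]
Step 1: x=[2.7500 7.2500 11.7500 14.7500] v=[3.0000 1.0000 -5.0000 3.0000]
Step 2: x=[3.9375 7.5000 10.1250 15.7500] v=[4.7500 1.0000 -6.5000 4.0000]
Step 3: x=[5.0313 7.5156 9.2500 16.3438] v=[4.3750 0.0625 -3.5000 2.3750]
Step 4: x=[5.4883 7.3438 9.7149 16.1641] v=[1.8280 -0.6874 1.8594 -0.7188]
Step 5: x=[5.0371 7.3009 11.1993 15.3721] v=[-1.8048 -0.1718 5.9375 -3.1680]
Step 6: x=[3.8926 7.6666 12.7523 14.5369] v=[-4.5781 1.4628 6.2119 -3.3408]
Max displacement = 2.7500

Answer: 2.7500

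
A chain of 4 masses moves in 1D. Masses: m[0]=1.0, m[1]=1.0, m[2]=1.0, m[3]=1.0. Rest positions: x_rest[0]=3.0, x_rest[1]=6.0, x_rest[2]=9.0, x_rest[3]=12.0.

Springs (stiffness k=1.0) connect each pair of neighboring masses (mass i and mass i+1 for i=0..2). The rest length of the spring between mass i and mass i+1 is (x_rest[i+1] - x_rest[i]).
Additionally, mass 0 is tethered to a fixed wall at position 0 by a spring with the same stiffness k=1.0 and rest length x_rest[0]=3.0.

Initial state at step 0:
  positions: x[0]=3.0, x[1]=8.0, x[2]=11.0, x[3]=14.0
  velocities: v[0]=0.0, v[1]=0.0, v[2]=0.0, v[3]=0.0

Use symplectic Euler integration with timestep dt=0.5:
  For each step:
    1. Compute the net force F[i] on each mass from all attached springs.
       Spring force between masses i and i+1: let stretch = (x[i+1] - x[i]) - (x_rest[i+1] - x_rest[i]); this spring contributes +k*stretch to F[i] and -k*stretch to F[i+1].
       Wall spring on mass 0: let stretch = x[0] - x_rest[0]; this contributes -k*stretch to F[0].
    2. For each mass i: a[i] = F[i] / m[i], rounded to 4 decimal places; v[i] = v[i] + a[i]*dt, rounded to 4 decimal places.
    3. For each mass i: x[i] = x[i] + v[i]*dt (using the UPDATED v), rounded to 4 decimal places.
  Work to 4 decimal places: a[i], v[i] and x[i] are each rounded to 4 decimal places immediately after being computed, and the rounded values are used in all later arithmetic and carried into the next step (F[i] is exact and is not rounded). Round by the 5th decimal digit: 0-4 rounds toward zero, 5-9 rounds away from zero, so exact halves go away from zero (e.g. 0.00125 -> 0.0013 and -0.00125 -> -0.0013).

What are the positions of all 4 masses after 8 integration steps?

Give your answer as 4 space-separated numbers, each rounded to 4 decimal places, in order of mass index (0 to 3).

Step 0: x=[3.0000 8.0000 11.0000 14.0000] v=[0.0000 0.0000 0.0000 0.0000]
Step 1: x=[3.5000 7.5000 11.0000 14.0000] v=[1.0000 -1.0000 0.0000 0.0000]
Step 2: x=[4.1250 6.8750 10.8750 14.0000] v=[1.2500 -1.2500 -0.2500 0.0000]
Step 3: x=[4.4063 6.5625 10.5313 13.9688] v=[0.5625 -0.6250 -0.6875 -0.0625]
Step 4: x=[4.1250 6.7032 10.0547 13.8282] v=[-0.5626 0.2813 -0.9532 -0.2813]
Step 5: x=[3.4570 7.0372 9.6836 13.4942] v=[-1.3360 0.6680 -0.7422 -0.6681]
Step 6: x=[2.8198 7.1378 9.6036 12.9575] v=[-1.2744 0.2011 -0.1601 -1.0734]
Step 7: x=[2.5572 6.7753 9.7456 12.3323] v=[-0.5253 -0.7250 0.2840 -1.2504]
Step 8: x=[2.7098 6.1009 9.7917 11.8104] v=[0.3052 -1.3489 0.0922 -1.0438]

Answer: 2.7098 6.1009 9.7917 11.8104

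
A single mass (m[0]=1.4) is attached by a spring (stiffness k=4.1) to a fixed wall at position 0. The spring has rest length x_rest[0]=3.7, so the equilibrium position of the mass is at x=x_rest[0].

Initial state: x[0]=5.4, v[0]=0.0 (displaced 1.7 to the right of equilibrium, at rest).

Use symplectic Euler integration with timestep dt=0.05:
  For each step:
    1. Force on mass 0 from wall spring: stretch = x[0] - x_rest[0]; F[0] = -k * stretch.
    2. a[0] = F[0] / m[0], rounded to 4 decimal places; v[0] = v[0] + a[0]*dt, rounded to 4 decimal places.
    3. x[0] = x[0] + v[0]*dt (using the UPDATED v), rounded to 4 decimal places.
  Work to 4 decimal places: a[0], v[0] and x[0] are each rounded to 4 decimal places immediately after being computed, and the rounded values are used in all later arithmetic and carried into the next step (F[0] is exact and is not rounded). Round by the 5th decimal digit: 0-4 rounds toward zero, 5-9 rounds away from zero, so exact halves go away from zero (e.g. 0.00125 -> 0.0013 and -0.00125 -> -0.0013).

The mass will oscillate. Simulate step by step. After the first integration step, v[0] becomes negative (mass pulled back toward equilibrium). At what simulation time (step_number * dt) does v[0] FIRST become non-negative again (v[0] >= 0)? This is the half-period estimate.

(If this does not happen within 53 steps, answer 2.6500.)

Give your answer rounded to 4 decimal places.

Step 0: x=[5.4000] v=[0.0000]
Step 1: x=[5.3876] v=[-0.2489]
Step 2: x=[5.3628] v=[-0.4960]
Step 3: x=[5.3258] v=[-0.7395]
Step 4: x=[5.2769] v=[-0.9776]
Step 5: x=[5.2165] v=[-1.2085]
Step 6: x=[5.1450] v=[-1.4306]
Step 7: x=[5.0629] v=[-1.6422]
Step 8: x=[4.9708] v=[-1.8418]
Step 9: x=[4.8694] v=[-2.0279]
Step 10: x=[4.7594] v=[-2.1991]
Step 11: x=[4.6417] v=[-2.3542]
Step 12: x=[4.5171] v=[-2.4921]
Step 13: x=[4.3865] v=[-2.6117]
Step 14: x=[4.2509] v=[-2.7122]
Step 15: x=[4.1113] v=[-2.7929]
Step 16: x=[3.9686] v=[-2.8531]
Step 17: x=[3.8240] v=[-2.8924]
Step 18: x=[3.6785] v=[-2.9106]
Step 19: x=[3.5331] v=[-2.9075]
Step 20: x=[3.3889] v=[-2.8831]
Step 21: x=[3.2470] v=[-2.8375]
Step 22: x=[3.1084] v=[-2.7712]
Step 23: x=[2.9742] v=[-2.6846]
Step 24: x=[2.8453] v=[-2.5783]
Step 25: x=[2.7226] v=[-2.4531]
Step 26: x=[2.6071] v=[-2.3100]
Step 27: x=[2.4996] v=[-2.1500]
Step 28: x=[2.4009] v=[-1.9742]
Step 29: x=[2.3117] v=[-1.7840]
Step 30: x=[2.2327] v=[-1.5807]
Step 31: x=[2.1644] v=[-1.3658]
Step 32: x=[2.1074] v=[-1.1409]
Step 33: x=[2.0620] v=[-0.9077]
Step 34: x=[2.0286] v=[-0.6679]
Step 35: x=[2.0074] v=[-0.4232]
Step 36: x=[1.9986] v=[-0.1754]
Step 37: x=[2.0023] v=[0.0737]
First v>=0 after going negative at step 37, time=1.8500

Answer: 1.8500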